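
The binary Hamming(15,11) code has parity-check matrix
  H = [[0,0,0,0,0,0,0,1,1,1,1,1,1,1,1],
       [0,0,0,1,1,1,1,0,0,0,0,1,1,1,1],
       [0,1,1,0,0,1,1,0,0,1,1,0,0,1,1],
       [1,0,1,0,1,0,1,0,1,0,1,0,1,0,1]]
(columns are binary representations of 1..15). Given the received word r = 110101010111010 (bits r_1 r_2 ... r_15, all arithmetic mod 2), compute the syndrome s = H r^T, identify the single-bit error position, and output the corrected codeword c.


s = (1, 0, 1, 0)^T, error position = 10, corrected codeword c = 110101010011010

Compute s = H r^T mod 2 one row at a time:
  s_1 = 1 + 0 + 1 + 1 + 1 + 0 + 1 + 0 = 5 ≡ 1 (mod 2).
  s_2 = 1 + 0 + 1 + 0 + 1 + 0 + 1 + 0 = 4 ≡ 0 (mod 2).
  s_3 = 1 + 0 + 1 + 0 + 1 + 1 + 1 + 0 = 5 ≡ 1 (mod 2).
  s_4 = 1 + 0 + 0 + 0 + 0 + 1 + 0 + 0 = 2 ≡ 0 (mod 2).
s = (1, 0, 1, 0)^T — this equals column 10 of H (binary 1010), so error is at position 10.
Correct: flip bit 10 of r = 110101010111010 to get c = 110101010011010.


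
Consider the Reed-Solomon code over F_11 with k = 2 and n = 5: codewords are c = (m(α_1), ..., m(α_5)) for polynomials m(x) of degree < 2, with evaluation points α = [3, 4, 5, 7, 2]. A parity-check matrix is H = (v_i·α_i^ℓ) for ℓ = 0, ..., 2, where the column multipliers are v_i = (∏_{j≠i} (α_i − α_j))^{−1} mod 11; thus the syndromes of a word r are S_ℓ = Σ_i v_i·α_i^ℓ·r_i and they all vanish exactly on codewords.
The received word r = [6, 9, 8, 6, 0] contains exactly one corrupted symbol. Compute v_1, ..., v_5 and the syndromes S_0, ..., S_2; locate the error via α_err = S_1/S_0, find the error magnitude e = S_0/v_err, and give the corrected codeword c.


S = (6, 7, 10), error at position 1, error magnitude e = 7, c = [10, 9, 8, 6, 0].

Step 1: column multipliers v_i = (∏_{j≠i}(α_i − α_j))^{−1} mod 11.
  i = 1 (α = 3): (3−4)(3−5)(3−7)(3−2) = (−1)·(−2)·(−4)·1 = −8 ≡ 3, so v_1 = 3^{−1} = 4 (mod 11).
  i = 2 (α = 4): (4−3)(4−5)(4−7)(4−2) = 1·(−1)·(−3)·2 = 6 ≡ 6, so v_2 = 6^{−1} = 2 (mod 11).
  i = 3 (α = 5): (5−3)(5−4)(5−7)(5−2) = 2·1·(−2)·3 = −12 ≡ 10, so v_3 = 10^{−1} = 10 (mod 11).
  i = 4 (α = 7): (7−3)(7−4)(7−5)(7−2) = 4·3·2·5 = 120 ≡ 10, so v_4 = 10^{−1} = 10 (mod 11).
  i = 5 (α = 2): (2−3)(2−4)(2−5)(2−7) = (−1)·(−2)·(−3)·(−5) = 30 ≡ 8, so v_5 = 8^{−1} = 7 (mod 11).
  v = [4, 2, 10, 10, 7].
Step 2: syndromes of r = [6, 9, 8, 6, 0] (all sums mod 11).
  S_0 = Σ v_i r_i = 4·6 + 2·9 + 10·8 + 10·6 + 7·0 = 182 ≡ 6.
  S_1 = Σ v_i α_i r_i = 4·3·6 + 2·4·9 + 10·5·8 + 10·7·6 + 7·2·0 = 964 ≡ 7.
  α_i^2 mod 11 = [9, 5, 3, 5, 4].
  S_2 = Σ v_i α_i^2 r_i = 4·9·6 + 2·5·9 + 10·3·8 + 10·5·6 + 7·4·0 = 846 ≡ 10.
  S = (6, 7, 10) ≠ 0, so r is not a codeword (an error is present).
Step 3: locate the error. For a single error e at position i, S_ℓ = v_i·e·α_i^ℓ, so α_err = S_1/S_0.
  S_0^{−1} = 6^{−1} = 2 (mod 11), so α_err = 7·2 = 14 ≡ 3 = α_1. Error position i = 1.
  Consistency check: S_2/S_1 = 10·8 = 80 ≡ 3 = α_err ✓ (single-error assumption holds).
Step 4: error magnitude e = S_0/v_1 = S_0·∏_{j≠1}(α_1 − α_j) = 6·3 = 18 ≡ 7 (mod 11).
Step 5: correct position 1: c_1 = r_1 − e = 6 − 7 ≡ 10 (mod 11). Hence c = [10, 9, 8, 6, 0].
  Check: interpolating c through the α_i gives m(x) = 2 + 10·x (degree < 2) with m(α_i) = c_i for every i, so c is indeed a codeword.


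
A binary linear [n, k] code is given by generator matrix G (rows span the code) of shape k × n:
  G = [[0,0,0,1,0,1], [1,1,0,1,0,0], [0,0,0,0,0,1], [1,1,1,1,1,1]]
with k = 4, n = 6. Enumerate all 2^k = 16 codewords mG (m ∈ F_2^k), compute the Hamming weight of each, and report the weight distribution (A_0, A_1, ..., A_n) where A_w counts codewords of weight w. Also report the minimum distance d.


Weight distribution: A_0 = 1, A_1 = 2, A_2 = 3, A_3 = 4, A_4 = 3, A_5 = 2, A_6 = 1. Minimum distance d = 1.

Enumerate all 2^4 = 16 messages m ∈ F_2^4.
For each, compute codeword c = mG in F_2^6, then tally its weight.
  m = 0000 → c = 000000, weight = 0.
  m = 1000 → c = 000101, weight = 2.
  m = 0100 → c = 110100, weight = 3.
  m = 1100 → c = 110001, weight = 3.
  m = 0010 → c = 000001, weight = 1.
  m = 1010 → c = 000100, weight = 1.
  m = 0110 → c = 110101, weight = 4.
  m = 1110 → c = 110000, weight = 2.
  m = 0001 → c = 111111, weight = 6.
  m = 1001 → c = 111010, weight = 4.
  m = 0101 → c = 001011, weight = 3.
  m = 1101 → c = 001110, weight = 3.
  m = 0011 → c = 111110, weight = 5.
  m = 1011 → c = 111011, weight = 5.
  m = 0111 → c = 001010, weight = 2.
  m = 1111 → c = 001111, weight = 4.
Tally weights:
  weight 0: 1 codewords.
  weight 1: 2 codewords.
  weight 2: 3 codewords.
  weight 3: 4 codewords.
  weight 4: 3 codewords.
  weight 5: 2 codewords.
  weight 6: 1 codewords.
Minimum distance d = smallest w > 0 with A_w > 0 = 1.
Sanity: Σ A_w = 16 = 2^4 = 16 ✓.


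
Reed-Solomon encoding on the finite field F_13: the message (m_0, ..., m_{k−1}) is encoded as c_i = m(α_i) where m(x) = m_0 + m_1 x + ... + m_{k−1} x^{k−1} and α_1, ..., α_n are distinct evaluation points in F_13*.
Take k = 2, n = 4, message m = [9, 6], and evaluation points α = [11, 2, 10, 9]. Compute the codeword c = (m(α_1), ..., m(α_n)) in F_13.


c = [10, 8, 4, 11]

Message polynomial: m(x) = 9 + 6·x (mod 13).
For each evaluation point α_i, compute m(α_i) mod 13:
  α_1 = 11: Horner steps 6 → 10, so m(11) = 10.
  α_2 = 2: Horner steps 6 → 8, so m(2) = 8.
  α_3 = 10: Horner steps 6 → 4, so m(10) = 4.
  α_4 = 9: Horner steps 6 → 11, so m(9) = 11.
Codeword c = [10, 8, 4, 11] ∈ F_13^4.


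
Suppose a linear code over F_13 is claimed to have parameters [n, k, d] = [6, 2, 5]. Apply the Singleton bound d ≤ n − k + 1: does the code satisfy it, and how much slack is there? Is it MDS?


Singleton RHS = n − k + 1 = 5, slack = 0, bound satisfied, MDS.

Singleton bound: d ≤ n − k + 1.
Here n = 6, k = 2, so n − k + 1 = 5.
Given d = 5, check d ≤ 5: YES.
Slack = (n − k + 1) − d = 0.
The code is MDS (slack = 0).
Description: the claimed parameters are [6, 2, 5]_13; such a code would be MDS (meets Singleton bound).


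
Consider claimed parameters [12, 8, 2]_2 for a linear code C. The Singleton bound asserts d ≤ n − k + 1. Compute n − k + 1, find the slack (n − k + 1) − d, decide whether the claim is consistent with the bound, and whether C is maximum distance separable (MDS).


Singleton RHS = n − k + 1 = 5, slack = 3, bound satisfied, not MDS.

Singleton bound: d ≤ n − k + 1.
Here n = 12, k = 8, so n − k + 1 = 5.
Given d = 2, check d ≤ 5: YES.
Slack = (n − k + 1) − d = 3.
The code is NOT MDS (slack = 3 > 0).
Description: the claimed parameters are [12, 8, 2]_2; such a code would be non-MDS.


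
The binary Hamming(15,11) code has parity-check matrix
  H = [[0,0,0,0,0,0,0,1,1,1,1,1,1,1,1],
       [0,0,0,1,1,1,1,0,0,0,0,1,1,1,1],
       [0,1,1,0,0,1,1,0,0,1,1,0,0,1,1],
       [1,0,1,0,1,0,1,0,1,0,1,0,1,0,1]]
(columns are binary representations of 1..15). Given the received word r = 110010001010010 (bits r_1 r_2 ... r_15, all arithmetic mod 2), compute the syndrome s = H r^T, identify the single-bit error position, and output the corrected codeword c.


s = (1, 0, 1, 0)^T, error position = 10, corrected codeword c = 110010001110010

Compute s = H r^T mod 2 one row at a time:
  s_1 = 0 + 1 + 0 + 1 + 0 + 0 + 1 + 0 = 3 ≡ 1 (mod 2).
  s_2 = 0 + 1 + 0 + 0 + 0 + 0 + 1 + 0 = 2 ≡ 0 (mod 2).
  s_3 = 1 + 0 + 0 + 0 + 0 + 1 + 1 + 0 = 3 ≡ 1 (mod 2).
  s_4 = 1 + 0 + 1 + 0 + 1 + 1 + 0 + 0 = 4 ≡ 0 (mod 2).
s = (1, 0, 1, 0)^T — this equals column 10 of H (binary 1010), so error is at position 10.
Correct: flip bit 10 of r = 110010001010010 to get c = 110010001110010.


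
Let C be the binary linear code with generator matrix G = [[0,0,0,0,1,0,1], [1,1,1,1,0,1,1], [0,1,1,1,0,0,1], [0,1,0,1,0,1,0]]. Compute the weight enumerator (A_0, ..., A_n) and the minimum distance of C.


Weight distribution: A_0 = 1, A_2 = 2, A_3 = 6, A_4 = 3, A_5 = 2, A_6 = 2. Minimum distance d = 2.

Enumerate all 2^4 = 16 messages m ∈ F_2^4.
For each, compute codeword c = mG in F_2^7, then tally its weight.
  m = 0000 → c = 0000000, weight = 0.
  m = 1000 → c = 0000101, weight = 2.
  m = 0100 → c = 1111011, weight = 6.
  m = 1100 → c = 1111110, weight = 6.
  m = 0010 → c = 0111001, weight = 4.
  m = 1010 → c = 0111100, weight = 4.
  m = 0110 → c = 1000010, weight = 2.
  m = 1110 → c = 1000111, weight = 4.
  m = 0001 → c = 0101010, weight = 3.
  m = 1001 → c = 0101111, weight = 5.
  m = 0101 → c = 1010001, weight = 3.
  m = 1101 → c = 1010100, weight = 3.
  m = 0011 → c = 0010011, weight = 3.
  m = 1011 → c = 0010110, weight = 3.
  m = 0111 → c = 1101000, weight = 3.
  m = 1111 → c = 1101101, weight = 5.
Tally weights:
  weight 0: 1 codewords.
  weight 2: 2 codewords.
  weight 3: 6 codewords.
  weight 4: 3 codewords.
  weight 5: 2 codewords.
  weight 6: 2 codewords.
Minimum distance d = smallest w > 0 with A_w > 0 = 2.
Sanity: Σ A_w = 16 = 2^4 = 16 ✓.


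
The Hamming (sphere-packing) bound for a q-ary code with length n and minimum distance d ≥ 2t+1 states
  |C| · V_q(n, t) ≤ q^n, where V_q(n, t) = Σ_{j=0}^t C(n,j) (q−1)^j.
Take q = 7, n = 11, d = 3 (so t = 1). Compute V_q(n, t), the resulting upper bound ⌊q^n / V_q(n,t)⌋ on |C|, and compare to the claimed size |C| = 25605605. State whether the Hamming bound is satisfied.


V_q(n, t) = 67, q^n = 1977326743, Hamming bound = 29512339, |C| = 25605605 ≤ bound (satisfied).

Step 1: Compute V_q(n, t) = Σ_{j=0}^1 C(n, j) (q−1)^j.
  j = 0: C(11,0)·(6)^0 = 1·1 = 1.
  j = 1: C(11,1)·(6)^1 = 11·6 = 66.
  V_q(n, t) = 1 + 66 = 67.
Step 2: q^n = 7^11 = 1977326743.
Step 3: Hamming bound ⌊q^n / V_q(n,t)⌋ = ⌊1977326743/67⌋ = 29512339.
Step 4: Compare |C| = 25605605 to 29512339: satisfied.
The claimed |C| lies below the Hamming bound.


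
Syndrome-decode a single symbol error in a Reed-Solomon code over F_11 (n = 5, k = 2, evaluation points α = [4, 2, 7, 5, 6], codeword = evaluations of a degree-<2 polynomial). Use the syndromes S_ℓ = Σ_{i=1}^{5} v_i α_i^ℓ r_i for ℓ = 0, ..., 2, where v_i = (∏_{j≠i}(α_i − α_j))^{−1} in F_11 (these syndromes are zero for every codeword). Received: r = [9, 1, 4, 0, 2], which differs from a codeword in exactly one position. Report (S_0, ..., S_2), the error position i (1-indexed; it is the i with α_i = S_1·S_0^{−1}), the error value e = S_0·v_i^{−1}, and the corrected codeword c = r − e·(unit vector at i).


S = (4, 8, 5), error at position 2, error magnitude e = 7, c = [9, 5, 4, 0, 2].

Step 1: column multipliers v_i = (∏_{j≠i}(α_i − α_j))^{−1} mod 11.
  i = 1 (α = 4): (4−2)(4−7)(4−5)(4−6) = 2·(−3)·(−1)·(−2) = −12 ≡ 10, so v_1 = 10^{−1} = 10 (mod 11).
  i = 2 (α = 2): (2−4)(2−7)(2−5)(2−6) = (−2)·(−5)·(−3)·(−4) = 120 ≡ 10, so v_2 = 10^{−1} = 10 (mod 11).
  i = 3 (α = 7): (7−4)(7−2)(7−5)(7−6) = 3·5·2·1 = 30 ≡ 8, so v_3 = 8^{−1} = 7 (mod 11).
  i = 4 (α = 5): (5−4)(5−2)(5−7)(5−6) = 1·3·(−2)·(−1) = 6 ≡ 6, so v_4 = 6^{−1} = 2 (mod 11).
  i = 5 (α = 6): (6−4)(6−2)(6−7)(6−5) = 2·4·(−1)·1 = −8 ≡ 3, so v_5 = 3^{−1} = 4 (mod 11).
  v = [10, 10, 7, 2, 4].
Step 2: syndromes of r = [9, 1, 4, 0, 2] (all sums mod 11).
  S_0 = Σ v_i r_i = 10·9 + 10·1 + 7·4 + 2·0 + 4·2 = 136 ≡ 4.
  S_1 = Σ v_i α_i r_i = 10·4·9 + 10·2·1 + 7·7·4 + 2·5·0 + 4·6·2 = 624 ≡ 8.
  α_i^2 mod 11 = [5, 4, 5, 3, 3].
  S_2 = Σ v_i α_i^2 r_i = 10·5·9 + 10·4·1 + 7·5·4 + 2·3·0 + 4·3·2 = 654 ≡ 5.
  S = (4, 8, 5) ≠ 0, so r is not a codeword (an error is present).
Step 3: locate the error. For a single error e at position i, S_ℓ = v_i·e·α_i^ℓ, so α_err = S_1/S_0.
  S_0^{−1} = 4^{−1} = 3 (mod 11), so α_err = 8·3 = 24 ≡ 2 = α_2. Error position i = 2.
  Consistency check: S_2/S_1 = 5·7 = 35 ≡ 2 = α_err ✓ (single-error assumption holds).
Step 4: error magnitude e = S_0/v_2 = S_0·∏_{j≠2}(α_2 − α_j) = 4·10 = 40 ≡ 7 (mod 11).
Step 5: correct position 2: c_2 = r_2 − e = 1 − 7 ≡ 5 (mod 11). Hence c = [9, 5, 4, 0, 2].
  Check: interpolating c through the α_i gives m(x) = 1 + 2·x (degree < 2) with m(α_i) = c_i for every i, so c is indeed a codeword.


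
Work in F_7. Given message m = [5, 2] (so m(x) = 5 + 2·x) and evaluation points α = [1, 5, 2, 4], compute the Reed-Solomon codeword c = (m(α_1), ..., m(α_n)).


c = [0, 1, 2, 6]

Message polynomial: m(x) = 5 + 2·x (mod 7).
For each evaluation point α_i, compute m(α_i) mod 7:
  α_1 = 1: Horner steps 2 → 0, so m(1) = 0.
  α_2 = 5: Horner steps 2 → 1, so m(5) = 1.
  α_3 = 2: Horner steps 2 → 2, so m(2) = 2.
  α_4 = 4: Horner steps 2 → 6, so m(4) = 6.
Codeword c = [0, 1, 2, 6] ∈ F_7^4.


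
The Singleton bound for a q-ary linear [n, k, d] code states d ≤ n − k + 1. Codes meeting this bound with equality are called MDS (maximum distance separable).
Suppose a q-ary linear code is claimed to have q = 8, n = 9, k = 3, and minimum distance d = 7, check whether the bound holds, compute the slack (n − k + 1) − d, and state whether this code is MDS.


Singleton RHS = n − k + 1 = 7, slack = 0, bound satisfied, MDS.

Singleton bound: d ≤ n − k + 1.
Here n = 9, k = 3, so n − k + 1 = 7.
Given d = 7, check d ≤ 7: YES.
Slack = (n − k + 1) − d = 0.
The code is MDS (slack = 0).
Description: the claimed parameters are [9, 3, 7]_8; such a code would be MDS (meets Singleton bound).


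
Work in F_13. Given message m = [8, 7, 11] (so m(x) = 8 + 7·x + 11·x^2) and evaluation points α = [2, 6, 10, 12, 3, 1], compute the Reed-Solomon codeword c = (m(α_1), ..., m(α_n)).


c = [1, 4, 8, 12, 11, 0]

Message polynomial: m(x) = 8 + 7·x + 11·x^2 (mod 13).
For each evaluation point α_i, compute m(α_i) mod 13:
  α_1 = 2: Horner steps 11 → 3 → 1, so m(2) = 1.
  α_2 = 6: Horner steps 11 → 8 → 4, so m(6) = 4.
  α_3 = 10: Horner steps 11 → 0 → 8, so m(10) = 8.
  α_4 = 12: Horner steps 11 → 9 → 12, so m(12) = 12.
  α_5 = 3: Horner steps 11 → 1 → 11, so m(3) = 11.
  α_6 = 1: Horner steps 11 → 5 → 0, so m(1) = 0.
Codeword c = [1, 4, 8, 12, 11, 0] ∈ F_13^6.


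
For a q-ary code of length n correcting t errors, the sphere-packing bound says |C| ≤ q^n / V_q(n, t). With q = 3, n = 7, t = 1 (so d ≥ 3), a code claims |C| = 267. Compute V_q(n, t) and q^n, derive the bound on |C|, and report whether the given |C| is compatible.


V_q(n, t) = 15, q^n = 2187, Hamming bound = 145, |C| = 267 > bound (violated).

Step 1: Compute V_q(n, t) = Σ_{j=0}^1 C(n, j) (q−1)^j.
  j = 0: C(7,0)·(2)^0 = 1·1 = 1.
  j = 1: C(7,1)·(2)^1 = 7·2 = 14.
  V_q(n, t) = 1 + 14 = 15.
Step 2: q^n = 3^7 = 2187.
Step 3: Hamming bound ⌊q^n / V_q(n,t)⌋ = ⌊2187/15⌋ = 145.
Step 4: Compare |C| = 267 to 145: violated.
The claimed |C| lies above the Hamming bound, so no 3-ary code of length 7 with d ≥ 3 can have 267 codewords.


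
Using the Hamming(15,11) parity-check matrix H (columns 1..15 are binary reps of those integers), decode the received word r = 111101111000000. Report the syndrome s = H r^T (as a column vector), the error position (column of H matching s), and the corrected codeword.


s = (0, 1, 0, 0)^T, error position = 4, corrected codeword c = 111001111000000

Compute s = H r^T mod 2 one row at a time:
  s_1 = 1 + 1 + 0 + 0 + 0 + 0 + 0 + 0 = 2 ≡ 0 (mod 2).
  s_2 = 1 + 0 + 1 + 1 + 0 + 0 + 0 + 0 = 3 ≡ 1 (mod 2).
  s_3 = 1 + 1 + 1 + 1 + 0 + 0 + 0 + 0 = 4 ≡ 0 (mod 2).
  s_4 = 1 + 1 + 0 + 1 + 1 + 0 + 0 + 0 = 4 ≡ 0 (mod 2).
s = (0, 1, 0, 0)^T — this equals column 4 of H (binary 0100), so error is at position 4.
Correct: flip bit 4 of r = 111101111000000 to get c = 111001111000000.


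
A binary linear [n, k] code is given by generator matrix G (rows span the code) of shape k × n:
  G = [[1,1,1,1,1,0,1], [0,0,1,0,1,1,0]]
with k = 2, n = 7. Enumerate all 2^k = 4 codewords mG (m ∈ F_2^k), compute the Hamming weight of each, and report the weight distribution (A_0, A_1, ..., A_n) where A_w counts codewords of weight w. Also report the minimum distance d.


Weight distribution: A_0 = 1, A_3 = 1, A_5 = 1, A_6 = 1. Minimum distance d = 3.

Enumerate all 2^2 = 4 messages m ∈ F_2^2.
For each, compute codeword c = mG in F_2^7, then tally its weight.
  m = 00 → c = 0000000, weight = 0.
  m = 10 → c = 1111101, weight = 6.
  m = 01 → c = 0010110, weight = 3.
  m = 11 → c = 1101011, weight = 5.
Tally weights:
  weight 0: 1 codewords.
  weight 3: 1 codewords.
  weight 5: 1 codewords.
  weight 6: 1 codewords.
Minimum distance d = smallest w > 0 with A_w > 0 = 3.
Sanity: Σ A_w = 4 = 2^2 = 4 ✓.


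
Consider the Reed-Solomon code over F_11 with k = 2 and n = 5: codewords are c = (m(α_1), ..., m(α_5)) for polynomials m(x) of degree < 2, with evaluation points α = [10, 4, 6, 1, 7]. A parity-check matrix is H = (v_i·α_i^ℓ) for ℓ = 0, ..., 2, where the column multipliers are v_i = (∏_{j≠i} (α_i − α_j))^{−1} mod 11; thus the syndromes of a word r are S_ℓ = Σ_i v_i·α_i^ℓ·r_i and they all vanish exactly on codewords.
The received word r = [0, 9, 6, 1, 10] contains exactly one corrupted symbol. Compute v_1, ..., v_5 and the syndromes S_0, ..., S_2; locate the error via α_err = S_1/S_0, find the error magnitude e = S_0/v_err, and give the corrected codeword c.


S = (10, 10, 10), error at position 4, error magnitude e = 4, c = [0, 9, 6, 8, 10].

Step 1: column multipliers v_i = (∏_{j≠i}(α_i − α_j))^{−1} mod 11.
  i = 1 (α = 10): (10−4)(10−6)(10−1)(10−7) = 6·4·9·3 = 648 ≡ 10, so v_1 = 10^{−1} = 10 (mod 11).
  i = 2 (α = 4): (4−10)(4−6)(4−1)(4−7) = (−6)·(−2)·3·(−3) = −108 ≡ 2, so v_2 = 2^{−1} = 6 (mod 11).
  i = 3 (α = 6): (6−10)(6−4)(6−1)(6−7) = (−4)·2·5·(−1) = 40 ≡ 7, so v_3 = 7^{−1} = 8 (mod 11).
  i = 4 (α = 1): (1−10)(1−4)(1−6)(1−7) = (−9)·(−3)·(−5)·(−6) = 810 ≡ 7, so v_4 = 7^{−1} = 8 (mod 11).
  i = 5 (α = 7): (7−10)(7−4)(7−6)(7−1) = (−3)·3·1·6 = −54 ≡ 1, so v_5 = 1^{−1} = 1 (mod 11).
  v = [10, 6, 8, 8, 1].
Step 2: syndromes of r = [0, 9, 6, 1, 10] (all sums mod 11).
  S_0 = Σ v_i r_i = 10·0 + 6·9 + 8·6 + 8·1 + 1·10 = 120 ≡ 10.
  S_1 = Σ v_i α_i r_i = 10·10·0 + 6·4·9 + 8·6·6 + 8·1·1 + 1·7·10 = 582 ≡ 10.
  α_i^2 mod 11 = [1, 5, 3, 1, 5].
  S_2 = Σ v_i α_i^2 r_i = 10·1·0 + 6·5·9 + 8·3·6 + 8·1·1 + 1·5·10 = 472 ≡ 10.
  S = (10, 10, 10) ≠ 0, so r is not a codeword (an error is present).
Step 3: locate the error. For a single error e at position i, S_ℓ = v_i·e·α_i^ℓ, so α_err = S_1/S_0.
  S_0^{−1} = 10^{−1} = 10 (mod 11), so α_err = 10·10 = 100 ≡ 1 = α_4. Error position i = 4.
  Consistency check: S_2/S_1 = 10·10 = 100 ≡ 1 = α_err ✓ (single-error assumption holds).
Step 4: error magnitude e = S_0/v_4 = S_0·∏_{j≠4}(α_4 − α_j) = 10·7 = 70 ≡ 4 (mod 11).
Step 5: correct position 4: c_4 = r_4 − e = 1 − 4 ≡ 8 (mod 11). Hence c = [0, 9, 6, 8, 10].
  Check: interpolating c through the α_i gives m(x) = 4 + 4·x (degree < 2) with m(α_i) = c_i for every i, so c is indeed a codeword.


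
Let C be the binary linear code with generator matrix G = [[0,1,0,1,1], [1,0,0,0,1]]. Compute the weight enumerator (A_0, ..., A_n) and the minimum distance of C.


Weight distribution: A_0 = 1, A_2 = 1, A_3 = 2. Minimum distance d = 2.

Enumerate all 2^2 = 4 messages m ∈ F_2^2.
For each, compute codeword c = mG in F_2^5, then tally its weight.
  m = 00 → c = 00000, weight = 0.
  m = 10 → c = 01011, weight = 3.
  m = 01 → c = 10001, weight = 2.
  m = 11 → c = 11010, weight = 3.
Tally weights:
  weight 0: 1 codewords.
  weight 2: 1 codewords.
  weight 3: 2 codewords.
Minimum distance d = smallest w > 0 with A_w > 0 = 2.
Sanity: Σ A_w = 4 = 2^2 = 4 ✓.


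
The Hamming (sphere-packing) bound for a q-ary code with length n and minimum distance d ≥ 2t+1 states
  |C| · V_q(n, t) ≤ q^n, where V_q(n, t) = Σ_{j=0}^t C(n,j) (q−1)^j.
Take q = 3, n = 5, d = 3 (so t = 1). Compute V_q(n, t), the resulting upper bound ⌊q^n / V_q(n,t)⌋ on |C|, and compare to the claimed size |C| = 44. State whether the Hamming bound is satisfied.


V_q(n, t) = 11, q^n = 243, Hamming bound = 22, |C| = 44 > bound (violated).

Step 1: Compute V_q(n, t) = Σ_{j=0}^1 C(n, j) (q−1)^j.
  j = 0: C(5,0)·(2)^0 = 1·1 = 1.
  j = 1: C(5,1)·(2)^1 = 5·2 = 10.
  V_q(n, t) = 1 + 10 = 11.
Step 2: q^n = 3^5 = 243.
Step 3: Hamming bound ⌊q^n / V_q(n,t)⌋ = ⌊243/11⌋ = 22.
Step 4: Compare |C| = 44 to 22: violated.
The claimed |C| lies above the Hamming bound, so no 3-ary code of length 5 with d ≥ 3 can have 44 codewords.


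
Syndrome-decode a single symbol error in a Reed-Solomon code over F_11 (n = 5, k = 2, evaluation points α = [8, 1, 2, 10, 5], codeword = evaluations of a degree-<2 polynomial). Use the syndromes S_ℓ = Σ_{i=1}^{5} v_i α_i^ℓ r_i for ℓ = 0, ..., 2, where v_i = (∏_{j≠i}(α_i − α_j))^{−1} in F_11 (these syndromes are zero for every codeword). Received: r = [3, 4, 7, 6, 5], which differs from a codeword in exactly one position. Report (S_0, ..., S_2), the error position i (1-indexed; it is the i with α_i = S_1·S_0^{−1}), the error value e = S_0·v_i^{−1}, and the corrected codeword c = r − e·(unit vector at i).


S = (6, 5, 6), error at position 4, error magnitude e = 8, c = [3, 4, 7, 9, 5].

Step 1: column multipliers v_i = (∏_{j≠i}(α_i − α_j))^{−1} mod 11.
  i = 1 (α = 8): (8−1)(8−2)(8−10)(8−5) = 7·6·(−2)·3 = −252 ≡ 1, so v_1 = 1^{−1} = 1 (mod 11).
  i = 2 (α = 1): (1−8)(1−2)(1−10)(1−5) = (−7)·(−1)·(−9)·(−4) = 252 ≡ 10, so v_2 = 10^{−1} = 10 (mod 11).
  i = 3 (α = 2): (2−8)(2−1)(2−10)(2−5) = (−6)·1·(−8)·(−3) = −144 ≡ 10, so v_3 = 10^{−1} = 10 (mod 11).
  i = 4 (α = 10): (10−8)(10−1)(10−2)(10−5) = 2·9·8·5 = 720 ≡ 5, so v_4 = 5^{−1} = 9 (mod 11).
  i = 5 (α = 5): (5−8)(5−1)(5−2)(5−10) = (−3)·4·3·(−5) = 180 ≡ 4, so v_5 = 4^{−1} = 3 (mod 11).
  v = [1, 10, 10, 9, 3].
Step 2: syndromes of r = [3, 4, 7, 6, 5] (all sums mod 11).
  S_0 = Σ v_i r_i = 1·3 + 10·4 + 10·7 + 9·6 + 3·5 = 182 ≡ 6.
  S_1 = Σ v_i α_i r_i = 1·8·3 + 10·1·4 + 10·2·7 + 9·10·6 + 3·5·5 = 819 ≡ 5.
  α_i^2 mod 11 = [9, 1, 4, 1, 3].
  S_2 = Σ v_i α_i^2 r_i = 1·9·3 + 10·1·4 + 10·4·7 + 9·1·6 + 3·3·5 = 446 ≡ 6.
  S = (6, 5, 6) ≠ 0, so r is not a codeword (an error is present).
Step 3: locate the error. For a single error e at position i, S_ℓ = v_i·e·α_i^ℓ, so α_err = S_1/S_0.
  S_0^{−1} = 6^{−1} = 2 (mod 11), so α_err = 5·2 = 10 ≡ 10 = α_4. Error position i = 4.
  Consistency check: S_2/S_1 = 6·9 = 54 ≡ 10 = α_err ✓ (single-error assumption holds).
Step 4: error magnitude e = S_0/v_4 = S_0·∏_{j≠4}(α_4 − α_j) = 6·5 = 30 ≡ 8 (mod 11).
Step 5: correct position 4: c_4 = r_4 − e = 6 − 8 ≡ 9 (mod 11). Hence c = [3, 4, 7, 9, 5].
  Check: interpolating c through the α_i gives m(x) = 1 + 3·x (degree < 2) with m(α_i) = c_i for every i, so c is indeed a codeword.


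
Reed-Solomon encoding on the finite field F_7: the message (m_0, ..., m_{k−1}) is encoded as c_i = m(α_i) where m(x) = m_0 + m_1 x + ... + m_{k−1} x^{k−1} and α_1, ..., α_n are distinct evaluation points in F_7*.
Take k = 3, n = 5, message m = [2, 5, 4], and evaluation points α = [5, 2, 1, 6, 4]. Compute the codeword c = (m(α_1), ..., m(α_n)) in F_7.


c = [1, 0, 4, 1, 2]

Message polynomial: m(x) = 2 + 5·x + 4·x^2 (mod 7).
For each evaluation point α_i, compute m(α_i) mod 7:
  α_1 = 5: Horner steps 4 → 4 → 1, so m(5) = 1.
  α_2 = 2: Horner steps 4 → 6 → 0, so m(2) = 0.
  α_3 = 1: Horner steps 4 → 2 → 4, so m(1) = 4.
  α_4 = 6: Horner steps 4 → 1 → 1, so m(6) = 1.
  α_5 = 4: Horner steps 4 → 0 → 2, so m(4) = 2.
Codeword c = [1, 0, 4, 1, 2] ∈ F_7^5.


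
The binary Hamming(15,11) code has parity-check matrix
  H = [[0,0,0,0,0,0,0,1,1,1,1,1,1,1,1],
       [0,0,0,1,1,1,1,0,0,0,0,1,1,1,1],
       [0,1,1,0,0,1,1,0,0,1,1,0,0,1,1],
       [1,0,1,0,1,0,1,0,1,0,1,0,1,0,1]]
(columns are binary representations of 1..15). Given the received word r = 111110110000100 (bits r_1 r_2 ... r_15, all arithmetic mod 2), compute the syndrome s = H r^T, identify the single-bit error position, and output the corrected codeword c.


s = (0, 0, 1, 1)^T, error position = 3, corrected codeword c = 110110110000100

Compute s = H r^T mod 2 one row at a time:
  s_1 = 1 + 0 + 0 + 0 + 0 + 1 + 0 + 0 = 2 ≡ 0 (mod 2).
  s_2 = 1 + 1 + 0 + 1 + 0 + 1 + 0 + 0 = 4 ≡ 0 (mod 2).
  s_3 = 1 + 1 + 0 + 1 + 0 + 0 + 0 + 0 = 3 ≡ 1 (mod 2).
  s_4 = 1 + 1 + 1 + 1 + 0 + 0 + 1 + 0 = 5 ≡ 1 (mod 2).
s = (0, 0, 1, 1)^T — this equals column 3 of H (binary 0011), so error is at position 3.
Correct: flip bit 3 of r = 111110110000100 to get c = 110110110000100.


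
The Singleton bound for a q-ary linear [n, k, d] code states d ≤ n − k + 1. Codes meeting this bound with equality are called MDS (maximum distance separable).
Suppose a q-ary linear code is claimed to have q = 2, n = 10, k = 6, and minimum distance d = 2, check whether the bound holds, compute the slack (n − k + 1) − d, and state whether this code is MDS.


Singleton RHS = n − k + 1 = 5, slack = 3, bound satisfied, not MDS.

Singleton bound: d ≤ n − k + 1.
Here n = 10, k = 6, so n − k + 1 = 5.
Given d = 2, check d ≤ 5: YES.
Slack = (n − k + 1) − d = 3.
The code is NOT MDS (slack = 3 > 0).
Description: the claimed parameters are [10, 6, 2]_2; such a code would be non-MDS.


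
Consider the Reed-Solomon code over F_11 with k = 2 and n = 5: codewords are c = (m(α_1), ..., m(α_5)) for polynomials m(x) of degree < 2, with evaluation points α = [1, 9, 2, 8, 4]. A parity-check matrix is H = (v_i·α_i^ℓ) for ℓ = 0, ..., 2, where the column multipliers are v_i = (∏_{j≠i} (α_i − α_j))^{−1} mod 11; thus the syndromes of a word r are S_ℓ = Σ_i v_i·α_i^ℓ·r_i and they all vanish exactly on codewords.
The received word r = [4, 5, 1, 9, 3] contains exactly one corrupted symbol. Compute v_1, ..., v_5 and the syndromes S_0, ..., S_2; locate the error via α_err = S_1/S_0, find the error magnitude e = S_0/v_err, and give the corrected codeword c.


S = (3, 6, 1), error at position 3, error magnitude e = 1, c = [4, 5, 0, 9, 3].

Step 1: column multipliers v_i = (∏_{j≠i}(α_i − α_j))^{−1} mod 11.
  i = 1 (α = 1): (1−9)(1−2)(1−8)(1−4) = (−8)·(−1)·(−7)·(−3) = 168 ≡ 3, so v_1 = 3^{−1} = 4 (mod 11).
  i = 2 (α = 9): (9−1)(9−2)(9−8)(9−4) = 8·7·1·5 = 280 ≡ 5, so v_2 = 5^{−1} = 9 (mod 11).
  i = 3 (α = 2): (2−1)(2−9)(2−8)(2−4) = 1·(−7)·(−6)·(−2) = −84 ≡ 4, so v_3 = 4^{−1} = 3 (mod 11).
  i = 4 (α = 8): (8−1)(8−9)(8−2)(8−4) = 7·(−1)·6·4 = −168 ≡ 8, so v_4 = 8^{−1} = 7 (mod 11).
  i = 5 (α = 4): (4−1)(4−9)(4−2)(4−8) = 3·(−5)·2·(−4) = 120 ≡ 10, so v_5 = 10^{−1} = 10 (mod 11).
  v = [4, 9, 3, 7, 10].
Step 2: syndromes of r = [4, 5, 1, 9, 3] (all sums mod 11).
  S_0 = Σ v_i r_i = 4·4 + 9·5 + 3·1 + 7·9 + 10·3 = 157 ≡ 3.
  S_1 = Σ v_i α_i r_i = 4·1·4 + 9·9·5 + 3·2·1 + 7·8·9 + 10·4·3 = 1051 ≡ 6.
  α_i^2 mod 11 = [1, 4, 4, 9, 5].
  S_2 = Σ v_i α_i^2 r_i = 4·1·4 + 9·4·5 + 3·4·1 + 7·9·9 + 10·5·3 = 925 ≡ 1.
  S = (3, 6, 1) ≠ 0, so r is not a codeword (an error is present).
Step 3: locate the error. For a single error e at position i, S_ℓ = v_i·e·α_i^ℓ, so α_err = S_1/S_0.
  S_0^{−1} = 3^{−1} = 4 (mod 11), so α_err = 6·4 = 24 ≡ 2 = α_3. Error position i = 3.
  Consistency check: S_2/S_1 = 1·2 = 2 ≡ 2 = α_err ✓ (single-error assumption holds).
Step 4: error magnitude e = S_0/v_3 = S_0·∏_{j≠3}(α_3 − α_j) = 3·4 = 12 ≡ 1 (mod 11).
Step 5: correct position 3: c_3 = r_3 − e = 1 − 1 ≡ 0 (mod 11). Hence c = [4, 5, 0, 9, 3].
  Check: interpolating c through the α_i gives m(x) = 8 + 7·x (degree < 2) with m(α_i) = c_i for every i, so c is indeed a codeword.


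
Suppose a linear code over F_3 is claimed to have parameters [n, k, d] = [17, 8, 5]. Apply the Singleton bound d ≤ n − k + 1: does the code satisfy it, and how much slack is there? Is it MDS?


Singleton RHS = n − k + 1 = 10, slack = 5, bound satisfied, not MDS.

Singleton bound: d ≤ n − k + 1.
Here n = 17, k = 8, so n − k + 1 = 10.
Given d = 5, check d ≤ 10: YES.
Slack = (n − k + 1) − d = 5.
The code is NOT MDS (slack = 5 > 0).
Description: the claimed parameters are [17, 8, 5]_3; such a code would be non-MDS.


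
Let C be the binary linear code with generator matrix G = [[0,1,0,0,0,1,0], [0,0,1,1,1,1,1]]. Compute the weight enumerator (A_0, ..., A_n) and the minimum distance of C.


Weight distribution: A_0 = 1, A_2 = 1, A_5 = 2. Minimum distance d = 2.

Enumerate all 2^2 = 4 messages m ∈ F_2^2.
For each, compute codeword c = mG in F_2^7, then tally its weight.
  m = 00 → c = 0000000, weight = 0.
  m = 10 → c = 0100010, weight = 2.
  m = 01 → c = 0011111, weight = 5.
  m = 11 → c = 0111101, weight = 5.
Tally weights:
  weight 0: 1 codewords.
  weight 2: 1 codewords.
  weight 5: 2 codewords.
Minimum distance d = smallest w > 0 with A_w > 0 = 2.
Sanity: Σ A_w = 4 = 2^2 = 4 ✓.


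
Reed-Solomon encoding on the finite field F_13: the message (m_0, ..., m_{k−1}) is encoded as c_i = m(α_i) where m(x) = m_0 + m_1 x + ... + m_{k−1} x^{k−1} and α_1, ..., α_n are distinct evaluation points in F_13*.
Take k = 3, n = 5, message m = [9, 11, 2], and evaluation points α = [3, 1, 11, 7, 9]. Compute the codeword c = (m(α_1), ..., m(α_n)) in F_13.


c = [8, 9, 8, 2, 10]

Message polynomial: m(x) = 9 + 11·x + 2·x^2 (mod 13).
For each evaluation point α_i, compute m(α_i) mod 13:
  α_1 = 3: Horner steps 2 → 4 → 8, so m(3) = 8.
  α_2 = 1: Horner steps 2 → 0 → 9, so m(1) = 9.
  α_3 = 11: Horner steps 2 → 7 → 8, so m(11) = 8.
  α_4 = 7: Horner steps 2 → 12 → 2, so m(7) = 2.
  α_5 = 9: Horner steps 2 → 3 → 10, so m(9) = 10.
Codeword c = [8, 9, 8, 2, 10] ∈ F_13^5.


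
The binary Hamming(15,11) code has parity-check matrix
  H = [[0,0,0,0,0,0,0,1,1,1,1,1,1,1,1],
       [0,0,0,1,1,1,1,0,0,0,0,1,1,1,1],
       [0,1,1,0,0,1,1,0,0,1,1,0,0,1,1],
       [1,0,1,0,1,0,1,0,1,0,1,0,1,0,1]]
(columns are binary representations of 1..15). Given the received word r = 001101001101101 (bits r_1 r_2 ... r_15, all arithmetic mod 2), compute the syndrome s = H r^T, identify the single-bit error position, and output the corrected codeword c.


s = (1, 1, 0, 0)^T, error position = 12, corrected codeword c = 001101001100101

Compute s = H r^T mod 2 one row at a time:
  s_1 = 0 + 1 + 1 + 0 + 1 + 1 + 0 + 1 = 5 ≡ 1 (mod 2).
  s_2 = 1 + 0 + 1 + 0 + 1 + 1 + 0 + 1 = 5 ≡ 1 (mod 2).
  s_3 = 0 + 1 + 1 + 0 + 1 + 0 + 0 + 1 = 4 ≡ 0 (mod 2).
  s_4 = 0 + 1 + 0 + 0 + 1 + 0 + 1 + 1 = 4 ≡ 0 (mod 2).
s = (1, 1, 0, 0)^T — this equals column 12 of H (binary 1100), so error is at position 12.
Correct: flip bit 12 of r = 001101001101101 to get c = 001101001100101.


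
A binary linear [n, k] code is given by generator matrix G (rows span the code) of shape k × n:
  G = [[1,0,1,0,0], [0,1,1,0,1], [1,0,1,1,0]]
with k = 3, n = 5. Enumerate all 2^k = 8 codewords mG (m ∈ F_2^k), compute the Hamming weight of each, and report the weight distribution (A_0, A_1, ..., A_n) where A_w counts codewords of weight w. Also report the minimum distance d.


Weight distribution: A_0 = 1, A_1 = 1, A_2 = 1, A_3 = 3, A_4 = 2. Minimum distance d = 1.

Enumerate all 2^3 = 8 messages m ∈ F_2^3.
For each, compute codeword c = mG in F_2^5, then tally its weight.
  m = 000 → c = 00000, weight = 0.
  m = 100 → c = 10100, weight = 2.
  m = 010 → c = 01101, weight = 3.
  m = 110 → c = 11001, weight = 3.
  m = 001 → c = 10110, weight = 3.
  m = 101 → c = 00010, weight = 1.
  m = 011 → c = 11011, weight = 4.
  m = 111 → c = 01111, weight = 4.
Tally weights:
  weight 0: 1 codewords.
  weight 1: 1 codewords.
  weight 2: 1 codewords.
  weight 3: 3 codewords.
  weight 4: 2 codewords.
Minimum distance d = smallest w > 0 with A_w > 0 = 1.
Sanity: Σ A_w = 8 = 2^3 = 8 ✓.


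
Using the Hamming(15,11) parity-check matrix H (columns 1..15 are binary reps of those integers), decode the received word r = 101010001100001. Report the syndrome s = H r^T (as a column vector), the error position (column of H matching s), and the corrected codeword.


s = (1, 0, 1, 1)^T, error position = 11, corrected codeword c = 101010001110001

Compute s = H r^T mod 2 one row at a time:
  s_1 = 0 + 1 + 1 + 0 + 0 + 0 + 0 + 1 = 3 ≡ 1 (mod 2).
  s_2 = 0 + 1 + 0 + 0 + 0 + 0 + 0 + 1 = 2 ≡ 0 (mod 2).
  s_3 = 0 + 1 + 0 + 0 + 1 + 0 + 0 + 1 = 3 ≡ 1 (mod 2).
  s_4 = 1 + 1 + 1 + 0 + 1 + 0 + 0 + 1 = 5 ≡ 1 (mod 2).
s = (1, 0, 1, 1)^T — this equals column 11 of H (binary 1011), so error is at position 11.
Correct: flip bit 11 of r = 101010001100001 to get c = 101010001110001.


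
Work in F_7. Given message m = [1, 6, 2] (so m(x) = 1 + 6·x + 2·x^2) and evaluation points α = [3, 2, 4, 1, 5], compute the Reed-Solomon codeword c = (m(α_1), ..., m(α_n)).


c = [2, 0, 1, 2, 4]

Message polynomial: m(x) = 1 + 6·x + 2·x^2 (mod 7).
For each evaluation point α_i, compute m(α_i) mod 7:
  α_1 = 3: Horner steps 2 → 5 → 2, so m(3) = 2.
  α_2 = 2: Horner steps 2 → 3 → 0, so m(2) = 0.
  α_3 = 4: Horner steps 2 → 0 → 1, so m(4) = 1.
  α_4 = 1: Horner steps 2 → 1 → 2, so m(1) = 2.
  α_5 = 5: Horner steps 2 → 2 → 4, so m(5) = 4.
Codeword c = [2, 0, 1, 2, 4] ∈ F_7^5.


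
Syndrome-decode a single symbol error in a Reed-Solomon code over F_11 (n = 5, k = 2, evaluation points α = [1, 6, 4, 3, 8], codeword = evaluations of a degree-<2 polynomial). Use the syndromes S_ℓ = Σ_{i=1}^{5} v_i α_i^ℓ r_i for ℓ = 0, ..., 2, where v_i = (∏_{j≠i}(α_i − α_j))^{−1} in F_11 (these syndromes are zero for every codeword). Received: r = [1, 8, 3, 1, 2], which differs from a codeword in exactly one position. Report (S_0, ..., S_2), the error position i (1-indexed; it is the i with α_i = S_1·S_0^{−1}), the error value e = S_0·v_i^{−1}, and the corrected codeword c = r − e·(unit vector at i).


S = (2, 6, 7), error at position 4, error magnitude e = 6, c = [1, 8, 3, 6, 2].

Step 1: column multipliers v_i = (∏_{j≠i}(α_i − α_j))^{−1} mod 11.
  i = 1 (α = 1): (1−6)(1−4)(1−3)(1−8) = (−5)·(−3)·(−2)·(−7) = 210 ≡ 1, so v_1 = 1^{−1} = 1 (mod 11).
  i = 2 (α = 6): (6−1)(6−4)(6−3)(6−8) = 5·2·3·(−2) = −60 ≡ 6, so v_2 = 6^{−1} = 2 (mod 11).
  i = 3 (α = 4): (4−1)(4−6)(4−3)(4−8) = 3·(−2)·1·(−4) = 24 ≡ 2, so v_3 = 2^{−1} = 6 (mod 11).
  i = 4 (α = 3): (3−1)(3−6)(3−4)(3−8) = 2·(−3)·(−1)·(−5) = −30 ≡ 3, so v_4 = 3^{−1} = 4 (mod 11).
  i = 5 (α = 8): (8−1)(8−6)(8−4)(8−3) = 7·2·4·5 = 280 ≡ 5, so v_5 = 5^{−1} = 9 (mod 11).
  v = [1, 2, 6, 4, 9].
Step 2: syndromes of r = [1, 8, 3, 1, 2] (all sums mod 11).
  S_0 = Σ v_i r_i = 1·1 + 2·8 + 6·3 + 4·1 + 9·2 = 57 ≡ 2.
  S_1 = Σ v_i α_i r_i = 1·1·1 + 2·6·8 + 6·4·3 + 4·3·1 + 9·8·2 = 325 ≡ 6.
  α_i^2 mod 11 = [1, 3, 5, 9, 9].
  S_2 = Σ v_i α_i^2 r_i = 1·1·1 + 2·3·8 + 6·5·3 + 4·9·1 + 9·9·2 = 337 ≡ 7.
  S = (2, 6, 7) ≠ 0, so r is not a codeword (an error is present).
Step 3: locate the error. For a single error e at position i, S_ℓ = v_i·e·α_i^ℓ, so α_err = S_1/S_0.
  S_0^{−1} = 2^{−1} = 6 (mod 11), so α_err = 6·6 = 36 ≡ 3 = α_4. Error position i = 4.
  Consistency check: S_2/S_1 = 7·2 = 14 ≡ 3 = α_err ✓ (single-error assumption holds).
Step 4: error magnitude e = S_0/v_4 = S_0·∏_{j≠4}(α_4 − α_j) = 2·3 = 6 ≡ 6 (mod 11).
Step 5: correct position 4: c_4 = r_4 − e = 1 − 6 ≡ 6 (mod 11). Hence c = [1, 8, 3, 6, 2].
  Check: interpolating c through the α_i gives m(x) = 4 + 8·x (degree < 2) with m(α_i) = c_i for every i, so c is indeed a codeword.


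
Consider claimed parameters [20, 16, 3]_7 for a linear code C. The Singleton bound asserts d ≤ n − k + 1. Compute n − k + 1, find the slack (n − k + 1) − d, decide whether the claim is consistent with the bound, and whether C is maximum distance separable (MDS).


Singleton RHS = n − k + 1 = 5, slack = 2, bound satisfied, not MDS.

Singleton bound: d ≤ n − k + 1.
Here n = 20, k = 16, so n − k + 1 = 5.
Given d = 3, check d ≤ 5: YES.
Slack = (n − k + 1) − d = 2.
The code is NOT MDS (slack = 2 > 0).
Description: the claimed parameters are [20, 16, 3]_7; such a code would be non-MDS.


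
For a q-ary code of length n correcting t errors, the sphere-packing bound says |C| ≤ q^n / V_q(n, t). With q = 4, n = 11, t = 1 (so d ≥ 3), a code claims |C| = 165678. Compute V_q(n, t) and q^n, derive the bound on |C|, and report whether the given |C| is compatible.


V_q(n, t) = 34, q^n = 4194304, Hamming bound = 123361, |C| = 165678 > bound (violated).

Step 1: Compute V_q(n, t) = Σ_{j=0}^1 C(n, j) (q−1)^j.
  j = 0: C(11,0)·(3)^0 = 1·1 = 1.
  j = 1: C(11,1)·(3)^1 = 11·3 = 33.
  V_q(n, t) = 1 + 33 = 34.
Step 2: q^n = 4^11 = 4194304.
Step 3: Hamming bound ⌊q^n / V_q(n,t)⌋ = ⌊4194304/34⌋ = 123361.
Step 4: Compare |C| = 165678 to 123361: violated.
The claimed |C| lies above the Hamming bound, so no 4-ary code of length 11 with d ≥ 3 can have 165678 codewords.


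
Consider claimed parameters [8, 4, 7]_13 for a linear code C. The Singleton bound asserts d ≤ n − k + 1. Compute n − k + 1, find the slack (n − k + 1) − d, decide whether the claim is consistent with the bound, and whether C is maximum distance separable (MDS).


Singleton RHS = n − k + 1 = 5, slack = -2, bound violated (no such code; not MDS).

Singleton bound: d ≤ n − k + 1.
Here n = 8, k = 4, so n − k + 1 = 5.
Given d = 7, check d ≤ 5: NO.
Slack = (n − k + 1) − d = -2.
The slack is negative: d = 7 exceeds n − k + 1 = 5 by 2, so the Singleton bound is violated and no linear [8, 4, 7]_13 code can exist. In particular it is not MDS (MDS requires d = n − k + 1 exactly).
Description: the claimed parameters are [8, 4, 7]_13; such a code would be impossible (violates the Singleton bound).


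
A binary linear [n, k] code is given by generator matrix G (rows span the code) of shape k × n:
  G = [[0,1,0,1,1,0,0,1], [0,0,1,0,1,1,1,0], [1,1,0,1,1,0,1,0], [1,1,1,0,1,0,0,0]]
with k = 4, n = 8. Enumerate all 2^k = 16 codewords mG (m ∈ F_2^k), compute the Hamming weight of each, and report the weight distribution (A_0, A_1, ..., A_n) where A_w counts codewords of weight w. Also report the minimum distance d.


Weight distribution: A_0 = 1, A_3 = 4, A_4 = 5, A_5 = 4, A_6 = 2. Minimum distance d = 3.

Enumerate all 2^4 = 16 messages m ∈ F_2^4.
For each, compute codeword c = mG in F_2^8, then tally its weight.
  m = 0000 → c = 00000000, weight = 0.
  m = 1000 → c = 01011001, weight = 4.
  m = 0100 → c = 00101110, weight = 4.
  m = 1100 → c = 01110111, weight = 6.
  m = 0010 → c = 11011010, weight = 5.
  m = 1010 → c = 10000011, weight = 3.
  m = 0110 → c = 11110100, weight = 5.
  m = 1110 → c = 10101101, weight = 5.
  m = 0001 → c = 11101000, weight = 4.
  m = 1001 → c = 10110001, weight = 4.
  m = 0101 → c = 11000110, weight = 4.
  m = 1101 → c = 10011111, weight = 6.
  m = 0011 → c = 00110010, weight = 3.
  m = 1011 → c = 01101011, weight = 5.
  m = 0111 → c = 00011100, weight = 3.
  m = 1111 → c = 01000101, weight = 3.
Tally weights:
  weight 0: 1 codewords.
  weight 3: 4 codewords.
  weight 4: 5 codewords.
  weight 5: 4 codewords.
  weight 6: 2 codewords.
Minimum distance d = smallest w > 0 with A_w > 0 = 3.
Sanity: Σ A_w = 16 = 2^4 = 16 ✓.


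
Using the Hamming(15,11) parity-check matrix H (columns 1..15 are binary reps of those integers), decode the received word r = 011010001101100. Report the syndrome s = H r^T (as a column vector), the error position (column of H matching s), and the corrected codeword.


s = (0, 1, 1, 0)^T, error position = 6, corrected codeword c = 011011001101100

Compute s = H r^T mod 2 one row at a time:
  s_1 = 0 + 1 + 1 + 0 + 1 + 1 + 0 + 0 = 4 ≡ 0 (mod 2).
  s_2 = 0 + 1 + 0 + 0 + 1 + 1 + 0 + 0 = 3 ≡ 1 (mod 2).
  s_3 = 1 + 1 + 0 + 0 + 1 + 0 + 0 + 0 = 3 ≡ 1 (mod 2).
  s_4 = 0 + 1 + 1 + 0 + 1 + 0 + 1 + 0 = 4 ≡ 0 (mod 2).
s = (0, 1, 1, 0)^T — this equals column 6 of H (binary 0110), so error is at position 6.
Correct: flip bit 6 of r = 011010001101100 to get c = 011011001101100.
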